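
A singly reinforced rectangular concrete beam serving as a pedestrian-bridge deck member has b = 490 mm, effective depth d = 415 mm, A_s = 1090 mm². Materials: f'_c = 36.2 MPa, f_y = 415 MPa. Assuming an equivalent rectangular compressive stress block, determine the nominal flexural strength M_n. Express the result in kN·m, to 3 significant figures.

T = A_s f_y = 1090 × 415 = 452350 N = 452.35 kN.
From C = T: a = T/(0.85 f'_c b) = 452350/(0.85 × 36.2 × 490) = 30.00 mm.
M_n = T(d − a/2) = 452.35 kN × (415 − 15) mm = 180.94 kN·m.

M_n ≈ 181 kN·m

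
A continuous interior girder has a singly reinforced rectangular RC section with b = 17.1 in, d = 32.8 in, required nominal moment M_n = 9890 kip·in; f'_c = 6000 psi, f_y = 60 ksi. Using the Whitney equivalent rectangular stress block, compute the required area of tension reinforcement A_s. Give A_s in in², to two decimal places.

A_s ≈ 5.32 in²

From M_n = 0.85 f'_c a b (d − a/2):
a = d − √(d² − 2M_n/(0.85 f'_c b)) = 32.8 − √(32.8² − 2 × 9890/(0.85 × 6 × 17.1)) = 3.662 in.
A_s = 0.85 f'_c a b / f_y = 0.85 × 6 × 3.662 × 17.1 / 60 = 5.323 in².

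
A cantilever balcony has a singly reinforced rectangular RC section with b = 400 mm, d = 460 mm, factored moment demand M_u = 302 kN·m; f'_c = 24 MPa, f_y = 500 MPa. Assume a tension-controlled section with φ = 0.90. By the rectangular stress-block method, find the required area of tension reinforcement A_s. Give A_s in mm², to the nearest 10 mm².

A_s ≈ 1640 mm²

M_n = M_u/φ = 302/0.90 = 335.556 kN·m.
With M_n = 0.85 f'_c a b (d − a/2), solve the quadratic for a:
a = d − √(d² − 2M_n/(0.85 f'_c b)) = 460 − √(460² − 2 × 335.556×10⁶/(0.85 × 24 × 400)) = 100.34 mm.
A_s = 0.85 f'_c a b / f_y = 0.85 × 24 × 100.34 × 400 / 500 = 1637.5 mm².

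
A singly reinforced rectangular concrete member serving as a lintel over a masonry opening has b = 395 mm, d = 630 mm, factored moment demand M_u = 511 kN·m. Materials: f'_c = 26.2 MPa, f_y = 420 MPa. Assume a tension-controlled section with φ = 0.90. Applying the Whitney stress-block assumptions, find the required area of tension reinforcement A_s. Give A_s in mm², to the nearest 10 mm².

A_s ≈ 2360 mm²

M_n = M_u/φ = 511/0.90 = 567.778 kN·m.
With M_n = 0.85 f'_c a b (d − a/2), solve the quadratic for a:
a = d − √(d² − 2M_n/(0.85 f'_c b)) = 630 − √(630² − 2 × 567.778×10⁶/(0.85 × 26.2 × 395)) = 112.50 mm.
A_s = 0.85 f'_c a b / f_y = 0.85 × 26.2 × 112.50 × 395 / 420 = 2356.2 mm².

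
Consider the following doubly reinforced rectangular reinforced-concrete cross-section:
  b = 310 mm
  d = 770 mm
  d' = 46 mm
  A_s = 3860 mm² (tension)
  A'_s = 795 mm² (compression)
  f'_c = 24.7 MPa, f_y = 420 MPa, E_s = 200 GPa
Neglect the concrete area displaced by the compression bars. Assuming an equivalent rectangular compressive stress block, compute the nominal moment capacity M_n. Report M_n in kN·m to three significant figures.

M_n ≈ 1110 kN·m

Assume both tension and compression steel yield.
Net tension couple steel: A_s − A'_s = 3065 mm².
a = (A_s − A'_s) f_y / (0.85 f'_c b) = 1287300/(0.85 × 24.7 × 310) = 197.79 mm.
c = a/β₁ = 197.79/0.85 = 232.69 mm; ε'_s = 0.003(c − d')/c = 0.0024 ≥ f_y/E_s = 0.0021, so compression steel does yield.
M_n = (A_s − A'_s) f_y (d − a/2) + A'_s f_y (d − d') = [1287300 × (770 − 98.895) + 333900 × (770 − 46)] × 10⁻⁶ = 863.91 + 241.74 = 1105.65 kN·m.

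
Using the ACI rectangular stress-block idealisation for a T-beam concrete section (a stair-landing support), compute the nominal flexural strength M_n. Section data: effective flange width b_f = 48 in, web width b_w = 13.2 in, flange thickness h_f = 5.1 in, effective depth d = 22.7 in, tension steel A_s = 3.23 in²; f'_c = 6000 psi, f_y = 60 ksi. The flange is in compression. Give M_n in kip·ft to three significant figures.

Tension: T = A_s f_y = 3.23 × 60 = 193.8 kips.
Try a within the flange: a = T/(0.85 f'_c b_f) = 193.8/(0.85 × 6 × 48) = 0.792 in.
Since a = 0.792 ≤ h_f = 5.1 in, the stress block lies entirely in the flange; analyse as a rectangular beam of width b_f.
M_n = T(d − a/2) = 193.8 × (22.7 − 0.396) = 4322.5 kip·in.
M_n = 4322.5/12 = 360.21 kip·ft.

M_n ≈ 360 kip·ft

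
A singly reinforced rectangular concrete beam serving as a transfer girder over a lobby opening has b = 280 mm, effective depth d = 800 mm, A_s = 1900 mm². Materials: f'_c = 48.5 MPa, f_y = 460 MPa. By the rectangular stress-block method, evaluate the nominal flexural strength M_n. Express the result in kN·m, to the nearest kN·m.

T = A_s f_y = 1900 × 460 = 874000 N = 874 kN.
From C = T: a = T/(0.85 f'_c b) = 874000/(0.85 × 48.5 × 280) = 75.72 mm.
M_n = T(d − a/2) = 874 kN × (800 − 37.86) mm = 666.11 kN·m.

M_n ≈ 666 kN·m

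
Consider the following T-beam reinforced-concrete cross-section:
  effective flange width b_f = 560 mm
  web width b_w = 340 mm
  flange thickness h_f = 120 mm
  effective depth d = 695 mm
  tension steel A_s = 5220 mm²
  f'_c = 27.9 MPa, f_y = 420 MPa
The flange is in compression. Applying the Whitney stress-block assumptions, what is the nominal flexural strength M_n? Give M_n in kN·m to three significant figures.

Tension: T = A_s f_y = 5220 × 420 = 2192400 N.
Try a within the flange: a = T/(0.85 f'_c b_f) = 2192400/(0.85 × 27.9 × 560) = 165.09 mm.
a = 165.09 > h_f = 120 mm: the block extends into the web. Split into flange-overhang and web parts.
C_f = 0.85 f'_c (b_f − b_w) h_f = 0.85 × 27.9 × (560 − 340) × 120 = 626076 N.
Remaining web compression depth: a_w = (T − C_f)/(0.85 f'_c b_w) = (2192400 − 626076)/(0.85 × 27.9 × 340) = 194.26 mm.
M_n = C_f(d − h_f/2) + (T − C_f)(d − a_w/2) = 626076 × (695 − 60) + 1566324 × (695 − 97.13) = 397.56 + 936.46 = 1334.02 × 10⁶ N·mm.
M_n = 1334.02 kN·m.

M_n ≈ 1330 kN·m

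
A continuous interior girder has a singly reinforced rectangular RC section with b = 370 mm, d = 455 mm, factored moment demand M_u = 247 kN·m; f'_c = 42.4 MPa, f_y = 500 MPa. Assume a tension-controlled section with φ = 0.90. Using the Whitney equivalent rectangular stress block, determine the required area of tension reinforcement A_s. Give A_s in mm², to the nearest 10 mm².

M_n = M_u/φ = 247/0.90 = 274.444 kN·m.
With M_n = 0.85 f'_c a b (d − a/2), solve the quadratic for a:
a = d − √(d² − 2M_n/(0.85 f'_c b)) = 455 − √(455² − 2 × 274.444×10⁶/(0.85 × 42.4 × 370)) = 47.74 mm.
A_s = 0.85 f'_c a b / f_y = 0.85 × 42.4 × 47.74 × 370 / 500 = 1273.2 mm².

A_s ≈ 1270 mm²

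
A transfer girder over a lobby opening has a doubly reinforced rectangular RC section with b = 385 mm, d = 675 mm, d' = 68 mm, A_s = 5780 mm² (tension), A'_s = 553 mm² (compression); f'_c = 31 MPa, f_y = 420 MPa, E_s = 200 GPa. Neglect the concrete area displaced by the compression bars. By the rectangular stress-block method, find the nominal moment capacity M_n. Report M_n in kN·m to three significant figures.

Assume both tension and compression steel yield.
Net tension couple steel: A_s − A'_s = 5227 mm².
a = (A_s − A'_s) f_y / (0.85 f'_c b) = 2195340/(0.85 × 31 × 385) = 216.40 mm.
c = a/β₁ = 216.40/0.829 = 261.04 mm; ε'_s = 0.003(c − d')/c = 0.0022 ≥ f_y/E_s = 0.0021, so compression steel does yield.
M_n = (A_s − A'_s) f_y (d − a/2) + A'_s f_y (d − d') = [2195340 × (675 − 108.2) + 232260 × (675 − 68)] × 10⁻⁶ = 1244.32 + 140.98 = 1385.30 kN·m.

M_n ≈ 1390 kN·m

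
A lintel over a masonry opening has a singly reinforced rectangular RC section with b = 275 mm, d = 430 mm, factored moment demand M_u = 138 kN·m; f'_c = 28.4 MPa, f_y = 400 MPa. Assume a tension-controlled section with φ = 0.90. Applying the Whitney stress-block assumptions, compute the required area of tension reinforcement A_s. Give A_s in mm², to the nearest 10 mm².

M_n = M_u/φ = 138/0.90 = 153.333 kN·m.
With M_n = 0.85 f'_c a b (d − a/2), solve the quadratic for a:
a = d − √(d² − 2M_n/(0.85 f'_c b)) = 430 − √(430² − 2 × 153.333×10⁶/(0.85 × 28.4 × 275)) = 57.57 mm.
A_s = 0.85 f'_c a b / f_y = 0.85 × 28.4 × 57.57 × 275 / 400 = 955.4 mm².

A_s ≈ 960 mm²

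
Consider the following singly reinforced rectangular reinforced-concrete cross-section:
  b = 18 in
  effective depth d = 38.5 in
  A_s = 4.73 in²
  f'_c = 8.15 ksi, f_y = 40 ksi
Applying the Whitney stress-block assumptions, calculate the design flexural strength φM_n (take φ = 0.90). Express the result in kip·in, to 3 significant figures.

φM_n ≈ 6430 kip·in

T = A_s f_y = 4.73 × 40 = 189.2 kips.
a = T/(0.85 f'_c b) = 189.2/(0.85 × 8.15 × 18) = 1.517 in.
M_n = T(d − a/2) = 189.2 × (38.5 − 0.7585) = 7140.7 kip·in.
φM_n = 0.90 × 7140.7 = 6426.6 kip·in.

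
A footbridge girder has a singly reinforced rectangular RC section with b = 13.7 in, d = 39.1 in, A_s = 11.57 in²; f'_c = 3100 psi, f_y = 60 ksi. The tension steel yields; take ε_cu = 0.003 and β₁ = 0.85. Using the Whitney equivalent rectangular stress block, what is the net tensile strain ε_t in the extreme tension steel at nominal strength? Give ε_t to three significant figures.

a = A_s f_y/(0.85 f'_c b) = 19.230 in.
β₁ = 0.85, so c = a/β₁ = 19.230/0.85 = 22.624 in.
From the linear strain diagram with ε_cu = 0.003: ε_t = 0.003 (d − c)/c = 0.003 × (39.1 − 22.624)/22.624 = 0.00218.
ε_t < 0.004 — the section is over-reinforced for flexure under ACI limits.

ε_t ≈ 0.00218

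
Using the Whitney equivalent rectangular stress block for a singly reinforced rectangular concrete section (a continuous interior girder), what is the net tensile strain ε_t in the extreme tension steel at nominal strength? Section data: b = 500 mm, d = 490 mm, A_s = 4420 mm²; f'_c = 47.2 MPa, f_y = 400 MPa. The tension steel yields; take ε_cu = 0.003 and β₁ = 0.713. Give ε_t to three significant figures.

a = A_s f_y/(0.85 f'_c b) = 88.14 mm.
β₁ = 0.713, so c = a/β₁ = 88.14/0.713 = 123.62 mm.
From the linear strain diagram with ε_cu = 0.003: ε_t = 0.003 (d − c)/c = 0.003 × (490 − 123.62)/123.62 = 0.00889.
Since ε_t ≥ 0.005, the section is tension-controlled.

ε_t ≈ 0.00889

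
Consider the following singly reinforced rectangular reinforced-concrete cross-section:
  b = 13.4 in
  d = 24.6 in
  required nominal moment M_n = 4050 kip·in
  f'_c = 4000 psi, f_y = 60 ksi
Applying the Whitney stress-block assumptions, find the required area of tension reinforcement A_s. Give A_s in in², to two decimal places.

From M_n = 0.85 f'_c a b (d − a/2):
a = d − √(d² − 2M_n/(0.85 f'_c b)) = 24.6 − √(24.6² − 2 × 4050/(0.85 × 4 × 13.4)) = 3.927 in.
A_s = 0.85 f'_c a b / f_y = 0.85 × 4 × 3.927 × 13.4 / 60 = 2.982 in².

A_s ≈ 2.98 in²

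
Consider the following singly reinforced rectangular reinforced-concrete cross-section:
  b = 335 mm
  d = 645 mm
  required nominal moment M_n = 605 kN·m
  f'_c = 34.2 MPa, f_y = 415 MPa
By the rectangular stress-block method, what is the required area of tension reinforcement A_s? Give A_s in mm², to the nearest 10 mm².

With M_n = 0.85 f'_c a b (d − a/2), solve the quadratic for a:
a = d − √(d² − 2M_n/(0.85 f'_c b)) = 645 − √(645² − 2 × 605×10⁶/(0.85 × 34.2 × 335)) = 104.84 mm.
A_s = 0.85 f'_c a b / f_y = 0.85 × 34.2 × 104.84 × 335 / 415 = 2460.2 mm².

A_s ≈ 2460 mm²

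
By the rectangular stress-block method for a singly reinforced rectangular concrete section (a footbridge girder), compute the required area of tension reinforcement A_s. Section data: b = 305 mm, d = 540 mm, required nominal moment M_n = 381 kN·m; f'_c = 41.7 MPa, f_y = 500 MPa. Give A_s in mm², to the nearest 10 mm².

A_s ≈ 1510 mm²

With M_n = 0.85 f'_c a b (d − a/2), solve the quadratic for a:
a = d − √(d² − 2M_n/(0.85 f'_c b)) = 540 − √(540² − 2 × 381×10⁶/(0.85 × 41.7 × 305)) = 69.77 mm.
A_s = 0.85 f'_c a b / f_y = 0.85 × 41.7 × 69.77 × 305 / 500 = 1508.5 mm².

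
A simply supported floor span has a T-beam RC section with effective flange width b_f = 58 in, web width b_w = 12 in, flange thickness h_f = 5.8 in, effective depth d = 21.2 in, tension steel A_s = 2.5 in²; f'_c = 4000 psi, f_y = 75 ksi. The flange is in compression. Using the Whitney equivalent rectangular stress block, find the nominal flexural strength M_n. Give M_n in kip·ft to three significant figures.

Tension: T = A_s f_y = 2.5 × 75 = 187.5 kips.
Try a within the flange: a = T/(0.85 f'_c b_f) = 187.5/(0.85 × 4 × 58) = 0.951 in.
Since a = 0.951 ≤ h_f = 5.8 in, the stress block lies entirely in the flange; analyse as a rectangular beam of width b_f.
M_n = T(d − a/2) = 187.5 × (21.2 − 0.4755) = 3885.8 kip·in.
M_n = 3885.8/12 = 323.82 kip·ft.

M_n ≈ 324 kip·ft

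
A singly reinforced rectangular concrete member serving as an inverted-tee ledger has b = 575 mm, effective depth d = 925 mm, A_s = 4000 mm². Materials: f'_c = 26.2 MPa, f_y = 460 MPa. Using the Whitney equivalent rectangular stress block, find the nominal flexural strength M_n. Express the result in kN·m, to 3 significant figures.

T = A_s f_y = 4000 × 460 = 1840000 N = 1840 kN.
From C = T: a = T/(0.85 f'_c b) = 1840000/(0.85 × 26.2 × 575) = 143.69 mm.
M_n = T(d − a/2) = 1840 kN × (925 − 71.845) mm = 1569.81 kN·m.

M_n ≈ 1570 kN·m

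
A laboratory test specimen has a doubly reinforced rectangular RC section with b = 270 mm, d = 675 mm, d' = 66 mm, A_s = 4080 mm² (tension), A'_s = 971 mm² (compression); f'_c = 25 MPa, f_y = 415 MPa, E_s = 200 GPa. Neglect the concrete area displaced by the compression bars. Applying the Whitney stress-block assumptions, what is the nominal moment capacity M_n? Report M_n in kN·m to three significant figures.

M_n ≈ 971 kN·m

Assume both tension and compression steel yield.
Net tension couple steel: A_s − A'_s = 3109 mm².
a = (A_s − A'_s) f_y / (0.85 f'_c b) = 1290235/(0.85 × 25 × 270) = 224.88 mm.
c = a/β₁ = 224.88/0.85 = 264.56 mm; ε'_s = 0.003(c − d')/c = 0.0023 ≥ f_y/E_s = 0.0021, so compression steel does yield.
M_n = (A_s − A'_s) f_y (d − a/2) + A'_s f_y (d − d') = [1290235 × (675 − 112.44) + 402965 × (675 − 66)] × 10⁻⁶ = 725.83 + 245.41 = 971.24 kN·m.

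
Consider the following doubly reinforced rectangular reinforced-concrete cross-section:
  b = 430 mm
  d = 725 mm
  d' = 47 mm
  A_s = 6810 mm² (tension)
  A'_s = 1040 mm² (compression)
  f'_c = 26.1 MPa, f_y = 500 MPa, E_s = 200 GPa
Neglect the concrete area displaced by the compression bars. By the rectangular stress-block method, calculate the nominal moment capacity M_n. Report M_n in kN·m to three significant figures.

M_n ≈ 2010 kN·m

Assume both tension and compression steel yield.
Net tension couple steel: A_s − A'_s = 5770 mm².
a = (A_s − A'_s) f_y / (0.85 f'_c b) = 2885000/(0.85 × 26.1 × 430) = 302.43 mm.
c = a/β₁ = 302.43/0.85 = 355.80 mm; ε'_s = 0.003(c − d')/c = 0.0026 ≥ f_y/E_s = 0.0025, so compression steel does yield.
M_n = (A_s − A'_s) f_y (d − a/2) + A'_s f_y (d − d') = [2885000 × (725 − 151.215) + 520000 × (725 − 47)] × 10⁻⁶ = 1655.37 + 352.56 = 2007.93 kN·m.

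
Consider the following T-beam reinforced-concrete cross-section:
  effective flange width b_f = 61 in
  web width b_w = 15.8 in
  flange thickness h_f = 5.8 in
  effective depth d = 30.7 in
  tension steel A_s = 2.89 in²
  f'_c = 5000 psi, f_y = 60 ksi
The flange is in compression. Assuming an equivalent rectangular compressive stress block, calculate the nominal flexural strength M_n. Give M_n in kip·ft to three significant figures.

M_n ≈ 439 kip·ft

Tension: T = A_s f_y = 2.89 × 60 = 173.4 kips.
Try a within the flange: a = T/(0.85 f'_c b_f) = 173.4/(0.85 × 5 × 61) = 0.669 in.
Since a = 0.669 ≤ h_f = 5.8 in, the stress block lies entirely in the flange; analyse as a rectangular beam of width b_f.
M_n = T(d − a/2) = 173.4 × (30.7 − 0.3345) = 5265.4 kip·in.
M_n = 5265.4/12 = 438.78 kip·ft.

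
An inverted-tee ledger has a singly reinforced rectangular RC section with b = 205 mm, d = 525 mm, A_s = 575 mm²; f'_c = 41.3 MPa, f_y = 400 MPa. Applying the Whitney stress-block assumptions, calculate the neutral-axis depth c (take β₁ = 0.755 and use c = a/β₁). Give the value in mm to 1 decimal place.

T = A_s f_y = 575 × 400 = 230000 N = 230 kN.
Setting C = 0.85 f'_c a b equal to T: a = 230000/(0.85 × 41.3 × 205) = 31.960 mm.
With β₁ = 0.755, c = a/β₁ = 31.960/0.755 = 42.3 mm.

c ≈ 42.3 mm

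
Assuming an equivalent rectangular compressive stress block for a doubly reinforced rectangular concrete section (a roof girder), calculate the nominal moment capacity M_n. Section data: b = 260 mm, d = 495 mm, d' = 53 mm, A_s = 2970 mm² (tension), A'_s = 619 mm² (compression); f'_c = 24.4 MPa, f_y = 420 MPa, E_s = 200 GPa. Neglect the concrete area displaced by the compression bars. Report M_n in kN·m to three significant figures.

M_n ≈ 513 kN·m

Assume both tension and compression steel yield.
Net tension couple steel: A_s − A'_s = 2351 mm².
a = (A_s − A'_s) f_y / (0.85 f'_c b) = 987420/(0.85 × 24.4 × 260) = 183.11 mm.
c = a/β₁ = 183.11/0.85 = 215.42 mm; ε'_s = 0.003(c − d')/c = 0.0023 ≥ f_y/E_s = 0.0021, so compression steel does yield.
M_n = (A_s − A'_s) f_y (d − a/2) + A'_s f_y (d − d') = [987420 × (495 − 91.555) + 259980 × (495 − 53)] × 10⁻⁶ = 398.37 + 114.91 = 513.28 kN·m.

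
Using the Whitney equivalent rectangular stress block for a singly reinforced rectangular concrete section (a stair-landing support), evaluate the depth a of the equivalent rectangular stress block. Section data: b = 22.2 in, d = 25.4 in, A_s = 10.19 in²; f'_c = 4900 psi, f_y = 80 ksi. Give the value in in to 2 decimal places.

a ≈ 8.82 in

T = A_s f_y = 10.19 × 80 = 815.2 kips.
a = T/(0.85 f'_c b) = 815.2/(0.85 × 4.9 × 22.2) = 8.82 in.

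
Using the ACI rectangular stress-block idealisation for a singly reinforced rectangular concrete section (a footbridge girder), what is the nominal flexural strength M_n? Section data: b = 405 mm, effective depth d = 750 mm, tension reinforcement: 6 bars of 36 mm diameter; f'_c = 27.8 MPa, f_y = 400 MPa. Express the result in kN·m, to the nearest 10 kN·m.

M_n ≈ 1520 kN·m

A_s = 6 × 1018 = 6108 mm².
T = A_s f_y = 6108 × 400 = 2443200 N = 2443.2 kN.
From C = T: a = T/(0.85 f'_c b) = 2443200/(0.85 × 27.8 × 405) = 255.29 mm.
M_n = T(d − a/2) = 2443.2 kN × (750 − 127.645) mm = 1520.54 kN·m.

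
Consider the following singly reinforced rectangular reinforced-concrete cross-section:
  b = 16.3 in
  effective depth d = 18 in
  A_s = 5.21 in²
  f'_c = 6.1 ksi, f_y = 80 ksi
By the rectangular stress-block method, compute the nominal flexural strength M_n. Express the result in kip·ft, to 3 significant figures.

T = A_s f_y = 5.21 × 80 = 416.8 kips.
a = T/(0.85 f'_c b) = 416.8/(0.85 × 6.1 × 16.3) = 4.932 in.
M_n = T(d − a/2) = 416.8 × (18 − 2.466) = 6474.6 kip·in = 6474.6/12 = 539.55 kip·ft.

M_n ≈ 540 kip·ft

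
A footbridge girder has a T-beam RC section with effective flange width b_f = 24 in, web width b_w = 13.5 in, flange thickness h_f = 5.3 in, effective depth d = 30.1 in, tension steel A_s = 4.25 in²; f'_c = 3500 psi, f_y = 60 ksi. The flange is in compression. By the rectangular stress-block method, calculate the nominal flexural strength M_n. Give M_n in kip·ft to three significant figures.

Tension: T = A_s f_y = 4.25 × 60 = 255 kips.
Try a within the flange: a = T/(0.85 f'_c b_f) = 255/(0.85 × 3.5 × 24) = 3.571 in.
Since a = 3.571 ≤ h_f = 5.3 in, the stress block lies entirely in the flange; analyse as a rectangular beam of width b_f.
M_n = T(d − a/2) = 255 × (30.1 − 1.7855) = 7220.2 kip·in.
M_n = 7220.2/12 = 601.68 kip·ft.

M_n ≈ 602 kip·ft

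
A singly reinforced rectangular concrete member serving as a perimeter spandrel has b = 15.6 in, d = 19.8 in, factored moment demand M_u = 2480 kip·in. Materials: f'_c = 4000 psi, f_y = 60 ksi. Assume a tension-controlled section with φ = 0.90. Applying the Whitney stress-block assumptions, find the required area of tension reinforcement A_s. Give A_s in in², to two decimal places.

A_s ≈ 2.50 in²

M_n = M_u/φ = 2480/0.90 = 2755.56 kip·in.
From M_n = 0.85 f'_c a b (d − a/2):
a = d − √(d² − 2M_n/(0.85 f'_c b)) = 19.8 − √(19.8² − 2 × 2755.56/(0.85 × 4 × 15.6)) = 2.825 in.
A_s = 0.85 f'_c a b / f_y = 0.85 × 4 × 2.825 × 15.6 / 60 = 2.497 in².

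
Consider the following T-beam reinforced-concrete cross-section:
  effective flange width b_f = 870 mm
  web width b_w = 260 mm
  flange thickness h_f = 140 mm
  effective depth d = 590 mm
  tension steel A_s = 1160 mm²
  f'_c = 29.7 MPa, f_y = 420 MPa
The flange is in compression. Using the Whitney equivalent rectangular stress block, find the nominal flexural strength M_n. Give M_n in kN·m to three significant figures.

Tension: T = A_s f_y = 1160 × 420 = 487200 N.
Try a within the flange: a = T/(0.85 f'_c b_f) = 487200/(0.85 × 29.7 × 870) = 22.18 mm.
Since a = 22.18 ≤ h_f = 140 mm, the stress block lies entirely in the flange; analyse as a rectangular beam of width b_f.
M_n = T(d − a/2) = 487200 × (590 − 11.09) = 282.04 × 10⁶ N·mm.
M_n = 282.04 kN·m.

M_n ≈ 282 kN·m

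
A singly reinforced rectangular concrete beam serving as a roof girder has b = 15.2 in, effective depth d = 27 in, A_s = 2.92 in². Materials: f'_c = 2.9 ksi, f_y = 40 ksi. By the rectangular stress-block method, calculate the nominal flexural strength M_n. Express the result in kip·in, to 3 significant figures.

T = A_s f_y = 2.92 × 40 = 116.8 kips.
a = T/(0.85 f'_c b) = 116.8/(0.85 × 2.9 × 15.2) = 3.117 in.
M_n = T(d − a/2) = 116.8 × (27 − 1.5585) = 2971.6 kip·in.

M_n ≈ 2970 kip·in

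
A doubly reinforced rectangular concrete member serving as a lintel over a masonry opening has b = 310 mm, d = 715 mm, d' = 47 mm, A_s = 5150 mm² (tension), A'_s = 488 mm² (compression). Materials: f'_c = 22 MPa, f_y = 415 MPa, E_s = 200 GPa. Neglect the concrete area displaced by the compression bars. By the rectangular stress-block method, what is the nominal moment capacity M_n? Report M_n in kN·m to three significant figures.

Assume both tension and compression steel yield.
Net tension couple steel: A_s − A'_s = 4662 mm².
a = (A_s − A'_s) f_y / (0.85 f'_c b) = 1934730/(0.85 × 22 × 310) = 333.75 mm.
c = a/β₁ = 333.75/0.85 = 392.65 mm; ε'_s = 0.003(c − d')/c = 0.0026 ≥ f_y/E_s = 0.0021, so compression steel does yield.
M_n = (A_s − A'_s) f_y (d − a/2) + A'_s f_y (d − d') = [1934730 × (715 − 166.875) + 202520 × (715 − 47)] × 10⁻⁶ = 1060.47 + 135.28 = 1195.75 kN·m.

M_n ≈ 1200 kN·m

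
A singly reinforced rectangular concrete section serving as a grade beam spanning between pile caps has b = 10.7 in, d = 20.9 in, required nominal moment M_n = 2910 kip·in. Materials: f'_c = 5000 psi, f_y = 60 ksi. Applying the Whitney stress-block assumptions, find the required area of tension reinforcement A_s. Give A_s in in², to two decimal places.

From M_n = 0.85 f'_c a b (d − a/2):
a = d − √(d² − 2M_n/(0.85 f'_c b)) = 20.9 − √(20.9² − 2 × 2910/(0.85 × 5 × 10.7)) = 3.327 in.
A_s = 0.85 f'_c a b / f_y = 0.85 × 5 × 3.327 × 10.7 / 60 = 2.522 in².

A_s ≈ 2.52 in²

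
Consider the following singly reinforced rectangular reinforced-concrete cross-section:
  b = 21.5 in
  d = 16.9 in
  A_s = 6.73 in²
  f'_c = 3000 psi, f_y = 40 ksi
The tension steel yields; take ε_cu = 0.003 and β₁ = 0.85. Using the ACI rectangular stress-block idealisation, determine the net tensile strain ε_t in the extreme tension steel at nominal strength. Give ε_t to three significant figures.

ε_t ≈ 0.00578

a = A_s f_y/(0.85 f'_c b) = 4.910 in.
β₁ = 0.85, so c = a/β₁ = 4.910/0.85 = 5.776 in.
From the linear strain diagram with ε_cu = 0.003: ε_t = 0.003 (d − c)/c = 0.003 × (16.9 − 5.776)/5.776 = 0.00578.
Since ε_t ≥ 0.005, the section is tension-controlled.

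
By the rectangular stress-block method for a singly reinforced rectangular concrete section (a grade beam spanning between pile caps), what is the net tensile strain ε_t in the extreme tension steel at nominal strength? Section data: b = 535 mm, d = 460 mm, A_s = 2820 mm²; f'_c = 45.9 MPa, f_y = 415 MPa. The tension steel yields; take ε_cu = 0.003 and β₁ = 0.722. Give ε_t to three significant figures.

ε_t ≈ 0.0148

a = A_s f_y/(0.85 f'_c b) = 56.07 mm.
β₁ = 0.722, so c = a/β₁ = 56.07/0.722 = 77.66 mm.
From the linear strain diagram with ε_cu = 0.003: ε_t = 0.003 (d − c)/c = 0.003 × (460 − 77.66)/77.66 = 0.0148.
Since ε_t ≥ 0.005, the section is tension-controlled.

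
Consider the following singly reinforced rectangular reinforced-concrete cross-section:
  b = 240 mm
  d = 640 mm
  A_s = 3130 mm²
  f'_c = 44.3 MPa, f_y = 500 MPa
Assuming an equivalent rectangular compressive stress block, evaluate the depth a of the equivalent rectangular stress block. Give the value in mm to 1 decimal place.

a ≈ 173.2 mm

T = A_s f_y = 3130 × 500 = 1565000 N = 1565 kN.
Setting C = 0.85 f'_c a b equal to T: a = 1565000/(0.85 × 44.3 × 240) = 173.2 mm.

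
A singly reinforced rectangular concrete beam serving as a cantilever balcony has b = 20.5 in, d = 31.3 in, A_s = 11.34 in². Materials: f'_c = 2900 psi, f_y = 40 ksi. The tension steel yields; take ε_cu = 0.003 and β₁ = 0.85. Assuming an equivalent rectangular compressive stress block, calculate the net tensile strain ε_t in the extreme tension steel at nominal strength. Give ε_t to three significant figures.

ε_t ≈ 0.00589

a = A_s f_y/(0.85 f'_c b) = 8.976 in.
β₁ = 0.85, so c = a/β₁ = 8.976/0.85 = 10.560 in.
From the linear strain diagram with ε_cu = 0.003: ε_t = 0.003 (d − c)/c = 0.003 × (31.3 − 10.560)/10.560 = 0.00589.
Since ε_t ≥ 0.005, the section is tension-controlled.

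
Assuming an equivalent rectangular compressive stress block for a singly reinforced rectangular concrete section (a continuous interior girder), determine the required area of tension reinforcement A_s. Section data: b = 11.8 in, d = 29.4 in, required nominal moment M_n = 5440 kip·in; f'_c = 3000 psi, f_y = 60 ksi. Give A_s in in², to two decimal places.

From M_n = 0.85 f'_c a b (d − a/2):
a = d − √(d² − 2M_n/(0.85 f'_c b)) = 29.4 − √(29.4² − 2 × 5440/(0.85 × 3 × 11.8)) = 6.977 in.
A_s = 0.85 f'_c a b / f_y = 0.85 × 3 × 6.977 × 11.8 / 60 = 3.499 in².

A_s ≈ 3.50 in²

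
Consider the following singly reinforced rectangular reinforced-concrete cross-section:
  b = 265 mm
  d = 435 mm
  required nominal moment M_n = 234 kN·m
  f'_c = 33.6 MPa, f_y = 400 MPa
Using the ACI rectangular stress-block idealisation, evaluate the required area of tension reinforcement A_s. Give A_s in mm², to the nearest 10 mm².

A_s ≈ 1480 mm²

With M_n = 0.85 f'_c a b (d − a/2), solve the quadratic for a:
a = d − √(d² − 2M_n/(0.85 f'_c b)) = 435 − √(435² − 2 × 234×10⁶/(0.85 × 33.6 × 265)) = 78.08 mm.
A_s = 0.85 f'_c a b / f_y = 0.85 × 33.6 × 78.08 × 265 / 400 = 1477.4 mm².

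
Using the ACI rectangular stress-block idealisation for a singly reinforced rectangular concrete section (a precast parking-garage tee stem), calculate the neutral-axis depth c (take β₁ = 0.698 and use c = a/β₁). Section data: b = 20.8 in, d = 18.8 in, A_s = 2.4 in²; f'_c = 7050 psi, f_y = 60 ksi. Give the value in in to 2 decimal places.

c ≈ 1.66 in

T = A_s f_y = 2.4 × 60 = 144 kips.
a = T/(0.85 f'_c b) = 144/(0.85 × 7.05 × 20.8) = 1.1553 in.
With β₁ = 0.698, c = a/β₁ = 1.1553/0.698 = 1.66 in.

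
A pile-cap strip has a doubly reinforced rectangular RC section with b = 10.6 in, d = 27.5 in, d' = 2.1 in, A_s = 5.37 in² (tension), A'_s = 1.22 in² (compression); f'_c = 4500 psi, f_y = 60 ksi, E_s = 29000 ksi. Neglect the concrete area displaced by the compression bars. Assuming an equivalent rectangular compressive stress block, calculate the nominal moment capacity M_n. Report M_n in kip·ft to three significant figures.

M_n ≈ 662 kip·ft

Assume both steels yield.
a = (A_s − A'_s) f_y/(0.85 f'_c b) = (5.37 − 1.22) × 60/(0.85 × 4.5 × 10.6) = 6.141 in.
c = a/β₁ = 6.141/0.825 = 7.444 in; ε'_s = 0.003(c − d')/c = 0.0022 ≥ ε_y = 0.0021, so the compression steel yields.
M_n = (A_s − A'_s) f_y (d − a/2) + A'_s f_y (d − d') = 249 × (27.5 − 3.0705) + 73.2 × (27.5 − 2.1) = 6082.9 + 1859.3 = 7942.2 kip·in = 7942.2/12 = 661.85 kip·ft.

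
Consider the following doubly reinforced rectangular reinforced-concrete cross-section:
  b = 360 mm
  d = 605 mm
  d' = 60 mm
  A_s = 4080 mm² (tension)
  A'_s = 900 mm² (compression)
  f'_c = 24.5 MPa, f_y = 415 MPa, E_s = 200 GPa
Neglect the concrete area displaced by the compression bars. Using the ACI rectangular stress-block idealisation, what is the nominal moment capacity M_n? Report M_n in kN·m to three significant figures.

Assume both tension and compression steel yield.
Net tension couple steel: A_s − A'_s = 3180 mm².
a = (A_s − A'_s) f_y / (0.85 f'_c b) = 1319700/(0.85 × 24.5 × 360) = 176.03 mm.
c = a/β₁ = 176.03/0.85 = 207.09 mm; ε'_s = 0.003(c − d')/c = 0.0021 ≥ f_y/E_s = 0.0021, so compression steel does yield.
M_n = (A_s − A'_s) f_y (d − a/2) + A'_s f_y (d − d') = [1319700 × (605 − 88.015) + 373500 × (605 − 60)] × 10⁻⁶ = 682.27 + 203.56 = 885.83 kN·m.

M_n ≈ 886 kN·m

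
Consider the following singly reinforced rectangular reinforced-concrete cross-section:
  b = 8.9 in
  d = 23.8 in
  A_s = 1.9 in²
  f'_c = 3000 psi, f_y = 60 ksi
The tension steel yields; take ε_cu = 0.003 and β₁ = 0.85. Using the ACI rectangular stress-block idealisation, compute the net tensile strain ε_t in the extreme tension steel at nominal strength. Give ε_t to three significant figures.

a = A_s f_y/(0.85 f'_c b) = 5.023 in.
β₁ = 0.85, so c = a/β₁ = 5.023/0.85 = 5.909 in.
From the linear strain diagram with ε_cu = 0.003: ε_t = 0.003 (d − c)/c = 0.003 × (23.8 − 5.909)/5.909 = 0.00908.
Since ε_t ≥ 0.005, the section is tension-controlled.

ε_t ≈ 0.00908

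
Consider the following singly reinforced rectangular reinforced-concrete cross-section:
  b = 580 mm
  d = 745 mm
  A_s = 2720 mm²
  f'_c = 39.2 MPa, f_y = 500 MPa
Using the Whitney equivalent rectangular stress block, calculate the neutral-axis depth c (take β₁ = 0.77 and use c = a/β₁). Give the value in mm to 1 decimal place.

c ≈ 91.4 mm

T = A_s f_y = 2720 × 500 = 1360000 N = 1360 kN.
Setting C = 0.85 f'_c a b equal to T: a = 1360000/(0.85 × 39.2 × 580) = 70.373 mm.
With β₁ = 0.77, c = a/β₁ = 70.373/0.77 = 91.4 mm.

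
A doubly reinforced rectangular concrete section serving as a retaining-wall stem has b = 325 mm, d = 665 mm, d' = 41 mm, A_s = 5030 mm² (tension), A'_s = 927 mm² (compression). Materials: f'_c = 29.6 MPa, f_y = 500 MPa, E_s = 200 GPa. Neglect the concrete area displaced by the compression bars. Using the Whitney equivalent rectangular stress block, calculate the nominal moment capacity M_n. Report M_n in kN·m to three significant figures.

Assume both tension and compression steel yield.
Net tension couple steel: A_s − A'_s = 4103 mm².
a = (A_s − A'_s) f_y / (0.85 f'_c b) = 2051500/(0.85 × 29.6 × 325) = 250.89 mm.
c = a/β₁ = 250.89/0.839 = 299.03 mm; ε'_s = 0.003(c − d')/c = 0.0026 ≥ f_y/E_s = 0.0025, so compression steel does yield.
M_n = (A_s − A'_s) f_y (d − a/2) + A'_s f_y (d − d') = [2051500 × (665 − 125.445) + 463500 × (665 − 41)] × 10⁻⁶ = 1106.90 + 289.22 = 1396.12 kN·m.

M_n ≈ 1400 kN·m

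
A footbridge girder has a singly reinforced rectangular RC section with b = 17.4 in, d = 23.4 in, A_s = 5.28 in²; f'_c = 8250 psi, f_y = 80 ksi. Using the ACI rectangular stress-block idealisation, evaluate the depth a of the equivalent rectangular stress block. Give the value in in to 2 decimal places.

T = A_s f_y = 5.28 × 80 = 422.4 kips.
a = T/(0.85 f'_c b) = 422.4/(0.85 × 8.25 × 17.4) = 3.46 in.

a ≈ 3.46 in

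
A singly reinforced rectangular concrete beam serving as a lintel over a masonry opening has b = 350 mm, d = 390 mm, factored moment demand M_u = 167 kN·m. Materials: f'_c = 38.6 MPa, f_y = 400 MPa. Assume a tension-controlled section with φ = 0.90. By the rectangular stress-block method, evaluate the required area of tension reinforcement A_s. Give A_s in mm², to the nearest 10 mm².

A_s ≈ 1260 mm²

M_n = M_u/φ = 167/0.90 = 185.556 kN·m.
With M_n = 0.85 f'_c a b (d − a/2), solve the quadratic for a:
a = d − √(d² − 2M_n/(0.85 f'_c b)) = 390 − √(390² − 2 × 185.556×10⁶/(0.85 × 38.6 × 350)) = 43.90 mm.
A_s = 0.85 f'_c a b / f_y = 0.85 × 38.6 × 43.90 × 350 / 400 = 1260.3 mm².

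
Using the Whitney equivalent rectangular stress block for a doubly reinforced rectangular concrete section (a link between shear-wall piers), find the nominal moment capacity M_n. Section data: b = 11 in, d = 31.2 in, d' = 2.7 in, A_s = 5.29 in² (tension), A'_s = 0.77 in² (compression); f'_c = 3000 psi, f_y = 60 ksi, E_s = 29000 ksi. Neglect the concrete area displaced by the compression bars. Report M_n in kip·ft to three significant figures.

Assume both steels yield.
a = (A_s − A'_s) f_y/(0.85 f'_c b) = (5.29 − 0.77) × 60/(0.85 × 3 × 11) = 9.668 in.
c = a/β₁ = 9.668/0.85 = 11.374 in; ε'_s = 0.003(c − d')/c = 0.0023 ≥ ε_y = 0.0021, so the compression steel yields.
M_n = (A_s − A'_s) f_y (d − a/2) + A'_s f_y (d − d') = 271.2 × (31.2 − 4.834) + 46.2 × (31.2 − 2.7) = 7150.5 + 1316.7 = 8467.2 kip·in = 8467.2/12 = 705.60 kip·ft.

M_n ≈ 706 kip·ft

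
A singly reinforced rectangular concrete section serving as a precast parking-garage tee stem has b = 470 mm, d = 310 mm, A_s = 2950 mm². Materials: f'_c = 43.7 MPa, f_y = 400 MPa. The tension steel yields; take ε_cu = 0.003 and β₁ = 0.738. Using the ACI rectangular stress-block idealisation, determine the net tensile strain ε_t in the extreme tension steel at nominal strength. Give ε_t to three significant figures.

ε_t ≈ 0.00715

a = A_s f_y/(0.85 f'_c b) = 67.59 mm.
β₁ = 0.738, so c = a/β₁ = 67.59/0.738 = 91.59 mm.
From the linear strain diagram with ε_cu = 0.003: ε_t = 0.003 (d − c)/c = 0.003 × (310 − 91.59)/91.59 = 0.00715.
Since ε_t ≥ 0.005, the section is tension-controlled.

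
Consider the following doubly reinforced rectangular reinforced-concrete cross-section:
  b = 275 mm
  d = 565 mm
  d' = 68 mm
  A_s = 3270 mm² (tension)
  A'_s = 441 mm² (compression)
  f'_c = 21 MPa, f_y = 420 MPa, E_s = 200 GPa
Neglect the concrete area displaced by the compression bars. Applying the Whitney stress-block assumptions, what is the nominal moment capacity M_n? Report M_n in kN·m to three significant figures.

M_n ≈ 620 kN·m

Assume both tension and compression steel yield.
Net tension couple steel: A_s − A'_s = 2829 mm².
a = (A_s − A'_s) f_y / (0.85 f'_c b) = 1188180/(0.85 × 21 × 275) = 242.05 mm.
c = a/β₁ = 242.05/0.85 = 284.76 mm; ε'_s = 0.003(c − d')/c = 0.0023 ≥ f_y/E_s = 0.0021, so compression steel does yield.
M_n = (A_s − A'_s) f_y (d − a/2) + A'_s f_y (d − d') = [1188180 × (565 − 121.025) + 185220 × (565 − 68)] × 10⁻⁶ = 527.52 + 92.05 = 619.57 kN·m.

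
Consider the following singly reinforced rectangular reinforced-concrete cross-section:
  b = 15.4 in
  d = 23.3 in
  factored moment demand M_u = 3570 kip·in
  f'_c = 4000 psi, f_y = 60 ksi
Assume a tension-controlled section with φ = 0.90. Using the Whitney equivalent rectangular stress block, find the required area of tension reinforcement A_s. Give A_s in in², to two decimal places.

M_n = M_u/φ = 3570/0.90 = 3966.67 kip·in.
From M_n = 0.85 f'_c a b (d − a/2):
a = d − √(d² − 2M_n/(0.85 f'_c b)) = 23.3 − √(23.3² − 2 × 3966.67/(0.85 × 4 × 15.4)) = 3.517 in.
A_s = 0.85 f'_c a b / f_y = 0.85 × 4 × 3.517 × 15.4 / 60 = 3.069 in².

A_s ≈ 3.07 in²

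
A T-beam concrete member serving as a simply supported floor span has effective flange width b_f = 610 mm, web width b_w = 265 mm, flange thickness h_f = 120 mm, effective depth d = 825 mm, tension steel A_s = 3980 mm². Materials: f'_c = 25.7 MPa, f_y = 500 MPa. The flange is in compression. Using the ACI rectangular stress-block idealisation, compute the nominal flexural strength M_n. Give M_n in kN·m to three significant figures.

Tension: T = A_s f_y = 3980 × 500 = 1990000 N.
Try a within the flange: a = T/(0.85 f'_c b_f) = 1990000/(0.85 × 25.7 × 610) = 149.34 mm.
a = 149.34 > h_f = 120 mm: the block extends into the web. Split into flange-overhang and web parts.
C_f = 0.85 f'_c (b_f − b_w) h_f = 0.85 × 25.7 × (610 − 265) × 120 = 904383 N.
Remaining web compression depth: a_w = (T − C_f)/(0.85 f'_c b_w) = (1990000 − 904383)/(0.85 × 25.7 × 265) = 187.53 mm.
M_n = C_f(d − h_f/2) + (T − C_f)(d − a_w/2) = 904383 × (825 − 60) + 1085617 × (825 − 93.765) = 691.85 + 793.84 = 1485.69 × 10⁶ N·mm.
M_n = 1485.69 kN·m.

M_n ≈ 1490 kN·m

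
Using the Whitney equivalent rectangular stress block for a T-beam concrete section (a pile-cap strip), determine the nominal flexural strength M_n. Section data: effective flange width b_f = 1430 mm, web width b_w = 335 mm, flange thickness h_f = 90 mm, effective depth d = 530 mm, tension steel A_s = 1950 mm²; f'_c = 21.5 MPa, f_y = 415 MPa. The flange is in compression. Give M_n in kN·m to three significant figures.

Tension: T = A_s f_y = 1950 × 415 = 809250 N.
Try a within the flange: a = T/(0.85 f'_c b_f) = 809250/(0.85 × 21.5 × 1430) = 30.97 mm.
Since a = 30.97 ≤ h_f = 90 mm, the stress block lies entirely in the flange; analyse as a rectangular beam of width b_f.
M_n = T(d − a/2) = 809250 × (530 − 15.485) = 416.37 × 10⁶ N·mm.
M_n = 416.37 kN·m.

M_n ≈ 416 kN·m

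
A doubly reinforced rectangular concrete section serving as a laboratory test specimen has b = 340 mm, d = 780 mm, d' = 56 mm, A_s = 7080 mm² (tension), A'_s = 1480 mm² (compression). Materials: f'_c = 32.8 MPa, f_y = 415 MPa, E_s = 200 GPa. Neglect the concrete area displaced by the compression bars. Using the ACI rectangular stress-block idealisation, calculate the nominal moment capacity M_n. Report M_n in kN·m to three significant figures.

Assume both tension and compression steel yield.
Net tension couple steel: A_s − A'_s = 5600 mm².
a = (A_s − A'_s) f_y / (0.85 f'_c b) = 2324000/(0.85 × 32.8 × 340) = 245.17 mm.
c = a/β₁ = 245.17/0.816 = 300.45 mm; ε'_s = 0.003(c − d')/c = 0.0024 ≥ f_y/E_s = 0.0021, so compression steel does yield.
M_n = (A_s − A'_s) f_y (d − a/2) + A'_s f_y (d − d') = [2324000 × (780 − 122.585) + 614200 × (780 − 56)] × 10⁻⁶ = 1527.83 + 444.68 = 1972.51 kN·m.

M_n ≈ 1970 kN·m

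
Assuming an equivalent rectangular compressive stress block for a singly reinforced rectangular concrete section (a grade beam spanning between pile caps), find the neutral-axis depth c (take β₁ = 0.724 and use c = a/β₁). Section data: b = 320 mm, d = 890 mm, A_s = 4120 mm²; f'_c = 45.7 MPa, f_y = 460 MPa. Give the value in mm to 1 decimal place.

c ≈ 210.6 mm

T = A_s f_y = 4120 × 460 = 1895200 N = 1895.2 kN.
Setting C = 0.85 f'_c a b equal to T: a = 1895200/(0.85 × 45.7 × 320) = 152.465 mm.
With β₁ = 0.724, c = a/β₁ = 152.465/0.724 = 210.6 mm.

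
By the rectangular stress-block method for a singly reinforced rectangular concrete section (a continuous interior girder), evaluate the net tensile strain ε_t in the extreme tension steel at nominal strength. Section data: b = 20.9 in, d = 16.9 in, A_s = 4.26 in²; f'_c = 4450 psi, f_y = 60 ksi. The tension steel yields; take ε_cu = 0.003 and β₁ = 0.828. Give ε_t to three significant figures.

ε_t ≈ 0.00998

a = A_s f_y/(0.85 f'_c b) = 3.233 in.
β₁ = 0.828, so c = a/β₁ = 3.233/0.828 = 3.905 in.
From the linear strain diagram with ε_cu = 0.003: ε_t = 0.003 (d − c)/c = 0.003 × (16.9 − 3.905)/3.905 = 0.00998.
Since ε_t ≥ 0.005, the section is tension-controlled.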